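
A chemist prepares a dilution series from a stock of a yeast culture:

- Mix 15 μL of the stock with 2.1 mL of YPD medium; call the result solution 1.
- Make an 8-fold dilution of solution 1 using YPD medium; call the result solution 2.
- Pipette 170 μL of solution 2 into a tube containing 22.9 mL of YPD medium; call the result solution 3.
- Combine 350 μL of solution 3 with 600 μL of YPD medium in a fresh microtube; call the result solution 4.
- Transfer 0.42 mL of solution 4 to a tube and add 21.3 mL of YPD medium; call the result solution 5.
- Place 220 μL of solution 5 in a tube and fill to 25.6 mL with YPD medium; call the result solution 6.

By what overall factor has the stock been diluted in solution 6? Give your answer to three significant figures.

Step 1: 15 μL + 2.1 mL = 2115 μL total → factor 2115/15 = 141
Step 2: 8-fold → factor 8
Step 3: 170 μL + 22.9 mL = 23070 μL total → factor 23070/170 = 135.71
Step 4: 350 μL + 600 μL = 950 μL total → factor 950/350 = 2.7143
Step 5: 0.42 mL + 21.3 mL = 21.72 mL total → factor 21.72/0.42 = 51.714
Step 6: 220 μL brought to 25.6 mL → factor 25600/220 = 116.36
Overall dilution factor = 141 × 8 × 135.71 × 2.7143 × 51.714 × 116.36 = 2.5003 × 10^9

2.50 × 10^9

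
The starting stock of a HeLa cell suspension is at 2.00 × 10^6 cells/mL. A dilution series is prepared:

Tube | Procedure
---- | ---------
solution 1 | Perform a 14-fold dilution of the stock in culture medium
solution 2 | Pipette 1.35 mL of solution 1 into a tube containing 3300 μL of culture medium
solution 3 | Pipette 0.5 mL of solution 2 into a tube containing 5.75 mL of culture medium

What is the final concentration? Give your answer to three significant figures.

3.32 × 10^3 cells/mL

Step 1: 14-fold → factor 14
Step 2: 1.35 mL + 3300 μL = 4.65 mL total → factor 4.65/1.35 = 3.4444
Step 3: 0.5 mL + 5.75 mL = 6.25 mL total → factor 6.25/0.5 = 12.5
Overall dilution factor = 14 × 3.4444 × 12.5 = 602.78
Final = 2.00 × 10^6 cells/mL / 602.78 = 3.32 × 10^3 cells/mL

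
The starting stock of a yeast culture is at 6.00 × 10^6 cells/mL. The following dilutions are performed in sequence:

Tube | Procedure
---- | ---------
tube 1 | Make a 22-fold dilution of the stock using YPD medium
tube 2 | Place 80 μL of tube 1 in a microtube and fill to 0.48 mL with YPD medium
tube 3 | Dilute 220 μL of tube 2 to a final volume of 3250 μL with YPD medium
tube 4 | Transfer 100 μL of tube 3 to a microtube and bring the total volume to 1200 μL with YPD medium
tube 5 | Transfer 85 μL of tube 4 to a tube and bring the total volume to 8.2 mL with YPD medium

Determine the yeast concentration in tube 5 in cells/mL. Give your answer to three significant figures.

2.66 cells/mL

Step 1: 22-fold → factor 22
Step 2: 80 μL brought to 0.48 mL → factor 480/80 = 6
Step 3: 220 μL brought to 3250 μL → factor 3250/220 = 14.773
Step 4: 100 μL brought to 1200 μL → factor 1200/100 = 12
Step 5: 85 μL brought to 8.2 mL → factor 8200/85 = 96.471
Overall dilution factor = 22 × 6 × 14.773 × 12 × 96.471 = 2.2574 × 10^6
Final = 6.00 × 10^6 cells/mL / 2.2574 × 10^6 = 2.66 cells/mL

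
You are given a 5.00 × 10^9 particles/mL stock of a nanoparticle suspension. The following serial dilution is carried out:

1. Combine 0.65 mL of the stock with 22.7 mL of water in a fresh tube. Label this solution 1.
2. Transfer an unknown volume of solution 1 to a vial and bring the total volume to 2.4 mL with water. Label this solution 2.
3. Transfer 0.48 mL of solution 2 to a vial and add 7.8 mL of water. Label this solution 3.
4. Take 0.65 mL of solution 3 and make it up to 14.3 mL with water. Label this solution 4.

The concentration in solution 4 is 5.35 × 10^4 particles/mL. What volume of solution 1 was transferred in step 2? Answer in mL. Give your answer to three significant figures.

Step 1: 0.65 mL + 22.7 mL = 23.35 mL total → factor 23.35/0.65 = 35.923
Step 2: v brought to 2.4 mL → factor = 2.4 mL/v
Step 3: 0.48 mL + 7.8 mL = 8.28 mL total → factor 8.28/0.48 = 17.25
Step 4: 0.65 mL brought to 14.3 mL → factor 14.3/0.65 = 22
Product of known-step factors = 13633
Overall factor = 5.00 × 10^9 particles/mL / (5.35 × 10^4 particles/mL) = 93458
Step-2 factor = 93458 / 13633 = 6.8554
v = 2.4 mL / 6.8554 = 0.350 mL

0.350 mL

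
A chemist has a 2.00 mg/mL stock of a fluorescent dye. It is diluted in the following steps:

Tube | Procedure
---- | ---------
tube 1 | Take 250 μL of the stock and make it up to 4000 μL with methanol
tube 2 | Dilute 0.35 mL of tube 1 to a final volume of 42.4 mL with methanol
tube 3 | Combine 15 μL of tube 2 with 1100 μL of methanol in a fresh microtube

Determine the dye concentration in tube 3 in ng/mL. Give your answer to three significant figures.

13.9 ng/mL

Step 1: 250 μL brought to 4000 μL → factor 4000/250 = 16
Step 2: 0.35 mL brought to 42.4 mL → factor 42.4/0.35 = 121.14
Step 3: 15 μL + 1100 μL = 1115 μL total → factor 1115/15 = 74.333
Overall dilution factor = 16 × 121.14 × 74.333 = 1.4408 × 10^5
Final = 2.00 mg/mL / 1.4408 × 10^5 = 1.388 × 10^-5 mg/mL = 13.9 ng/mL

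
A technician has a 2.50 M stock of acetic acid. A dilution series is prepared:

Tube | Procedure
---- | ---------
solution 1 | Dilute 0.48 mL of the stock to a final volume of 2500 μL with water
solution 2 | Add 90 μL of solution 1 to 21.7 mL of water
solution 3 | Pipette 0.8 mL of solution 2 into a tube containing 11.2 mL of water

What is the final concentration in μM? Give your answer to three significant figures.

132 μM

Step 1: 0.48 mL brought to 2500 μL → factor 2.5/0.48 = 5.2083
Step 2: 90 μL + 21.7 mL = 21790 μL total → factor 21790/90 = 242.11
Step 3: 0.8 mL + 11.2 mL = 12 mL total → factor 12/0.8 = 15
Overall dilution factor = 5.2083 × 242.11 × 15 = 18915
Final = 2.50 M / 18915 = 0.0001322 M = 132 μM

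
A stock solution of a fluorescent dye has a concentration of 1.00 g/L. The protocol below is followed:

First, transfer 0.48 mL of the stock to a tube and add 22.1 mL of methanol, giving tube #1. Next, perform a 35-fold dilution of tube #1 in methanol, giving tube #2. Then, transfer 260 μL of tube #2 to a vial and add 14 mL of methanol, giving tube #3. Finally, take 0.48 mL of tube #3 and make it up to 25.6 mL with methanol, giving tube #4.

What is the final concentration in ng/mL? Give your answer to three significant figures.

0.208 ng/mL

Step 1: 0.48 mL + 22.1 mL = 22.58 mL total → factor 22.58/0.48 = 47.042
Step 2: 35-fold → factor 35
Step 3: 260 μL + 14 mL = 14260 μL total → factor 14260/260 = 54.846
Step 4: 0.48 mL brought to 25.6 mL → factor 25.6/0.48 = 53.333
Overall dilution factor = 47.042 × 35 × 54.846 × 53.333 = 4.8161 × 10^6
Final = 1.00 g/L / 4.8161 × 10^6 = 2.076 × 10^-7 g/L = 0.208 ng/mL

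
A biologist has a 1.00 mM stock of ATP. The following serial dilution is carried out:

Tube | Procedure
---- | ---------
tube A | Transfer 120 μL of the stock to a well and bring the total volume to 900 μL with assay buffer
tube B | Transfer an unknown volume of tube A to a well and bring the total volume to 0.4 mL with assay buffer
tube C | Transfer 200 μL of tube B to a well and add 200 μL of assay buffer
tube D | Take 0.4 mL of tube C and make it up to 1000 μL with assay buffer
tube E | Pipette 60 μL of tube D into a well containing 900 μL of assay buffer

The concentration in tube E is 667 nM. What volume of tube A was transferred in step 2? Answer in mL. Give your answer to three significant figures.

Step 1: 120 μL brought to 900 μL → factor 900/120 = 7.5
Step 2: v brought to 0.4 mL → factor = 0.4 mL/v
Step 3: 200 μL + 200 μL = 400 μL total → factor 400/200 = 2
Step 4: 0.4 mL brought to 1000 μL → factor 1/0.4 = 2.5
Step 5: 60 μL + 900 μL = 960 μL total → factor 960/60 = 16
Product of known-step factors = 600
Overall factor = 1.00 mM / (667 nM) = 1499.3
Step-2 factor = 1499.3 / 600 = 2.4988
v = 0.4 mL / 2.4988 = 0.160 mL

0.160 mL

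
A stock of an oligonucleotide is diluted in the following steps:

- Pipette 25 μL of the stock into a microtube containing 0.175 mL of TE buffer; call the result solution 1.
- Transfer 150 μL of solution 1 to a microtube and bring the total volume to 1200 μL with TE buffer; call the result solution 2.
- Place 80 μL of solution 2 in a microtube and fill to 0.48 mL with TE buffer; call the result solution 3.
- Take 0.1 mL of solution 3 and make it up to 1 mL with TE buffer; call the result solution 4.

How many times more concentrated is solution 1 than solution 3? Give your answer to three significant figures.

Step 1: 25 μL + 0.175 mL = 200 μL total → factor 200/25 = 8
Step 2: 150 μL brought to 1200 μL → factor 1200/150 = 8
Step 3: 80 μL brought to 0.48 mL → factor 480/80 = 6
Dilution factor to solution 1 = 8; to solution 3 = 384
[solution 1]/[solution 3] = (factor to solution 3)/(factor to solution 1) = 384/8 = 48.0

48.0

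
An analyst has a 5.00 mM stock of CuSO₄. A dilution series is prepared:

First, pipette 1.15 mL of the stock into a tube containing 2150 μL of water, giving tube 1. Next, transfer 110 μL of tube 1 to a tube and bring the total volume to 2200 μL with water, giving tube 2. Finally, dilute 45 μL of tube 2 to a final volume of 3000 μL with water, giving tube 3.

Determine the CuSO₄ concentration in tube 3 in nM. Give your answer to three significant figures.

Step 1: 1.15 mL + 2150 μL = 3.3 mL total → factor 3.3/1.15 = 2.8696
Step 2: 110 μL brought to 2200 μL → factor 2200/110 = 20
Step 3: 45 μL brought to 3000 μL → factor 3000/45 = 66.667
Overall dilution factor = 2.8696 × 20 × 66.667 = 3826.1
Final = 5.00 mM / 3826.1 = 0.001307 mM = 1.31 × 10^3 nM

1.31 × 10^3 nM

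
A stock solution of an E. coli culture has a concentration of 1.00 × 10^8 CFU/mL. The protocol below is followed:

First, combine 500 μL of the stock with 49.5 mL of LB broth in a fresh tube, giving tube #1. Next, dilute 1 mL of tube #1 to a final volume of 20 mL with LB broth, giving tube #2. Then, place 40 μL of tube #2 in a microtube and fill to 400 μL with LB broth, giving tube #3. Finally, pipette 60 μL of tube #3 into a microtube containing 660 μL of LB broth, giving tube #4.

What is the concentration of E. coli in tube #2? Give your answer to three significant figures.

Step 1: 500 μL + 49.5 mL = 50000 μL total → factor 50000/500 = 100
Step 2: 1 mL brought to 20 mL → factor 20/1 = 20
Dilution factor through tube #2 = 100 × 20 = 2000
[tube #2] = 1.00 × 10^8 CFU/mL / 2000 = 5.00 × 10^4 CFU/mL

5.00 × 10^4 CFU/mL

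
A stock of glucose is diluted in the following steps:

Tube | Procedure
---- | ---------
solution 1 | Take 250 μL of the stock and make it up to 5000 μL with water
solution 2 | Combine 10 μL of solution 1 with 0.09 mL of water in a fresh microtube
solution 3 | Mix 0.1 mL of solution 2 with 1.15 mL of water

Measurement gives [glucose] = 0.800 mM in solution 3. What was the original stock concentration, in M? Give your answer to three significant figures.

Step 1: 250 μL brought to 5000 μL → factor 5000/250 = 20
Step 2: 10 μL + 0.09 mL = 100 μL total → factor 100/10 = 10
Step 3: 0.1 mL + 1.15 mL = 1.25 mL total → factor 1.25/0.1 = 12.5
Overall dilution factor = 20 × 10 × 12.5 = 2500
Stock = 0.800 mM × 2500 = 2000 mM = 2.00 M

2.00 M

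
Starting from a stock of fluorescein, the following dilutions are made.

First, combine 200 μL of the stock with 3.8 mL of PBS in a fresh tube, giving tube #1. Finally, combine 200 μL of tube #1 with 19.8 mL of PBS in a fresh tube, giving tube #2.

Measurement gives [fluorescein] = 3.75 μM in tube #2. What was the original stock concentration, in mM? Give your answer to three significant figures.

Step 1: 200 μL + 3.8 mL = 4000 μL total → factor 4000/200 = 20
Step 2: 200 μL + 19.8 mL = 20000 μL total → factor 20000/200 = 100
Overall dilution factor = 20 × 100 = 2000
Stock = 3.75 μM × 2000 = 7500 μM = 7.50 mM

7.50 mM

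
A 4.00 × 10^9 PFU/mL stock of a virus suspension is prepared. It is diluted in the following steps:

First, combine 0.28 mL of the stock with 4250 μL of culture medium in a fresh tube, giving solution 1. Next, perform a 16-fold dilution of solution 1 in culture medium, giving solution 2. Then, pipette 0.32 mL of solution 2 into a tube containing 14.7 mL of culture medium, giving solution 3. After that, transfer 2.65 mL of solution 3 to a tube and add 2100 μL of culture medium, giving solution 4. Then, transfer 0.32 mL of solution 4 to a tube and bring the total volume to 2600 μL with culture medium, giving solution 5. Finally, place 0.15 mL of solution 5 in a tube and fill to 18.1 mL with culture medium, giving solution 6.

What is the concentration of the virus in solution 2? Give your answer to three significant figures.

Step 1: 0.28 mL + 4250 μL = 4.53 mL total → factor 4.53/0.28 = 16.179
Step 2: 16-fold → factor 16
Dilution factor through solution 2 = 16.179 × 16 = 258.86
[solution 2] = 4.00 × 10^9 PFU/mL / 258.86 = 1.55 × 10^7 PFU/mL

1.55 × 10^7 PFU/mL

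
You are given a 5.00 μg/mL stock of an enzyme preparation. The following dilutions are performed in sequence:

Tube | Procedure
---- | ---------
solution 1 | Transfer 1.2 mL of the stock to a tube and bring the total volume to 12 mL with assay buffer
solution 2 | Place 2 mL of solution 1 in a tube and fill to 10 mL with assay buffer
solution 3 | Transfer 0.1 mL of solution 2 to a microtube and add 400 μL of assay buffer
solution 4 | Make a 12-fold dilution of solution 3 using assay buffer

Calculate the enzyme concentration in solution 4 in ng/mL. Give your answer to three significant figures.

1.67 ng/mL

Step 1: 1.2 mL brought to 12 mL → factor 12/1.2 = 10
Step 2: 2 mL brought to 10 mL → factor 10/2 = 5
Step 3: 0.1 mL + 400 μL = 0.5 mL total → factor 0.5/0.1 = 5
Step 4: 12-fold → factor 12
Dilution factor through solution 4 = 10 × 5 × 5 × 12 = 3000
[solution 4] = 5.00 μg/mL / 3000 = 0.001667 μg/mL = 1.67 ng/mL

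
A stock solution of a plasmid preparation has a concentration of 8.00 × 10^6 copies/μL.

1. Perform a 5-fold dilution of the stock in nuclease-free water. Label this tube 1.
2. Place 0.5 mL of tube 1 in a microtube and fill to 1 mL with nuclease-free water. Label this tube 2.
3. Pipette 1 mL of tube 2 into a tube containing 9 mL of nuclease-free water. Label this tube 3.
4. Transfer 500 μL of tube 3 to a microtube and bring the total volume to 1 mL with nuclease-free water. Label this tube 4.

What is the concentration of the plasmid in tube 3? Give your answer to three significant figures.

Step 1: 5-fold → factor 5
Step 2: 0.5 mL brought to 1 mL → factor 1/0.5 = 2
Step 3: 1 mL + 9 mL = 10 mL total → factor 10/1 = 10
Dilution factor through tube 3 = 5 × 2 × 10 = 100
[tube 3] = 8.00 × 10^6 copies/μL / 100 = 8.00 × 10^4 copies/μL

8.00 × 10^4 copies/μL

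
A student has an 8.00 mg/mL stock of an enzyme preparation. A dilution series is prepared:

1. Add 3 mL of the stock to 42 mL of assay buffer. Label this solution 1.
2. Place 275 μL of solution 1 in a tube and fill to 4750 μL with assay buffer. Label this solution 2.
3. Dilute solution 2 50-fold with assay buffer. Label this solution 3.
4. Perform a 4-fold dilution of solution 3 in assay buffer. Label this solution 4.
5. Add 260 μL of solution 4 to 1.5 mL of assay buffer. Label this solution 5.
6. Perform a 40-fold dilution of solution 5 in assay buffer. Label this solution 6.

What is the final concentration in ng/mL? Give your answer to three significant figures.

0.570 ng/mL

Step 1: 3 mL + 42 mL = 45 mL total → factor 45/3 = 15
Step 2: 275 μL brought to 4750 μL → factor 4750/275 = 17.273
Step 3: 50-fold → factor 50
Step 4: 4-fold → factor 4
Step 5: 260 μL + 1.5 mL = 1760 μL total → factor 1760/260 = 6.7692
Step 6: 40-fold → factor 40
Overall dilution factor = 15 × 17.273 × 50 × 4 × 6.7692 × 40 = 1.4031 × 10^7
Final = 8.00 mg/mL / 1.4031 × 10^7 = 5.702 × 10^-7 mg/mL = 0.570 ng/mL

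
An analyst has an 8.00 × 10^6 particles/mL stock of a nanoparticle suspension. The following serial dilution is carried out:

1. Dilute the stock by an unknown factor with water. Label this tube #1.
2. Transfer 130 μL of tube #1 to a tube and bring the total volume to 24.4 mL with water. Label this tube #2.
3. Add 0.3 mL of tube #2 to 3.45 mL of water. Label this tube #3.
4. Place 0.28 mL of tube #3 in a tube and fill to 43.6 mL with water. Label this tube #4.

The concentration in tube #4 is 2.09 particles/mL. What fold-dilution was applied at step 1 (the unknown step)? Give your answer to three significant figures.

Step 1: unknown factor x
Step 2: 130 μL brought to 24.4 mL → factor 24400/130 = 187.69
Step 3: 0.3 mL + 3.45 mL = 3.75 mL total → factor 3.75/0.3 = 12.5
Step 4: 0.28 mL brought to 43.6 mL → factor 43.6/0.28 = 155.71
Product of known-step factors = 3.6533 × 10^5
Overall factor = 8.00 × 10^6 particles/mL / (2.09 particles/mL) = 3.8278 × 10^6
x = 3.8278 × 10^6 / 3.6533 × 10^5 = 10.5

10.5-fold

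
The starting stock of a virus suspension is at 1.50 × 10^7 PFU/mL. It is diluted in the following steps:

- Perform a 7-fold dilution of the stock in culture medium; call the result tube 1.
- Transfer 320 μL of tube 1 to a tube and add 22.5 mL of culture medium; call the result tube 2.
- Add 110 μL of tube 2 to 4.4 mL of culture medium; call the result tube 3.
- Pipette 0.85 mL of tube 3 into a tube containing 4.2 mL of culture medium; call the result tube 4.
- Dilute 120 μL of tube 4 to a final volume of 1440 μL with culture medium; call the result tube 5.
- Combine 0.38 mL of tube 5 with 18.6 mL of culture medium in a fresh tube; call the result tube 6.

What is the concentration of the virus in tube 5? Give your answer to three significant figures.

Step 1: 7-fold → factor 7
Step 2: 320 μL + 22.5 mL = 22820 μL total → factor 22820/320 = 71.312
Step 3: 110 μL + 4.4 mL = 4510 μL total → factor 4510/110 = 41
Step 4: 0.85 mL + 4.2 mL = 5.05 mL total → factor 5.05/0.85 = 5.9412
Step 5: 120 μL brought to 1440 μL → factor 1440/120 = 12
Dilution factor through tube 5 = 7 × 71.312 × 41 × 5.9412 × 12 = 1.4592 × 10^6
[tube 5] = 1.50 × 10^7 PFU/mL / 1.4592 × 10^6 = 10.3 PFU/mL

10.3 PFU/mL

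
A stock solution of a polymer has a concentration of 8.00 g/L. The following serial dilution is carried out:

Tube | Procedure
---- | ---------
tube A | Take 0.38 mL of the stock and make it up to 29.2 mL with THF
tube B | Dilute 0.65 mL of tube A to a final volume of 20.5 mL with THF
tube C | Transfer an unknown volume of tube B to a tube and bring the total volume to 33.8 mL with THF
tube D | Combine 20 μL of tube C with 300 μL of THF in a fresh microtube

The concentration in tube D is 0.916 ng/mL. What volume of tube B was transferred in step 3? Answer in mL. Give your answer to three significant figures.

Step 1: 0.38 mL brought to 29.2 mL → factor 29.2/0.38 = 76.842
Step 2: 0.65 mL brought to 20.5 mL → factor 20.5/0.65 = 31.538
Step 3: v brought to 33.8 mL → factor = 33.8 mL/v
Step 4: 20 μL + 300 μL = 320 μL total → factor 320/20 = 16
Product of known-step factors = 38776
Overall factor = 8.00 g/L / (0.916 ng/mL) = 8.7336 × 10^6
Step-3 factor = 8.7336 × 10^6 / 38776 = 225.23
v = 33.8 mL / 225.23 = 0.150 mL

0.150 mL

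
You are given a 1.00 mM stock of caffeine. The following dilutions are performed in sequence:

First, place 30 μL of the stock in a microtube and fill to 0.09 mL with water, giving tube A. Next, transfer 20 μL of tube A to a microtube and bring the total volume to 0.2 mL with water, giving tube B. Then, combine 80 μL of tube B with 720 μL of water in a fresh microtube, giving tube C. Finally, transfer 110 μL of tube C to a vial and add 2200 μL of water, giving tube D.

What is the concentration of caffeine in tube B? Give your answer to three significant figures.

Step 1: 30 μL brought to 0.09 mL → factor 90/30 = 3
Step 2: 20 μL brought to 0.2 mL → factor 200/20 = 10
Dilution factor through tube B = 3 × 10 = 30
[tube B] = 1.00 mM / 30 = 0.0333 mM

0.0333 mM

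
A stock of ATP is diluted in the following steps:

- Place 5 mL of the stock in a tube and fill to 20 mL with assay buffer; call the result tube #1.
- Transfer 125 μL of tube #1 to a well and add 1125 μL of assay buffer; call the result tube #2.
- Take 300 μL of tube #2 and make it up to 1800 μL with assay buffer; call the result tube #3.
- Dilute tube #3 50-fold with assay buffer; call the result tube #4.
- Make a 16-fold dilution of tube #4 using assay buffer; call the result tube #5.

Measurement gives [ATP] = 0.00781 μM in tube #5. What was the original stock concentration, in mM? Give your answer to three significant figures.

1.50 mM

Step 1: 5 mL brought to 20 mL → factor 20/5 = 4
Step 2: 125 μL + 1125 μL = 1250 μL total → factor 1250/125 = 10
Step 3: 300 μL brought to 1800 μL → factor 1800/300 = 6
Step 4: 50-fold → factor 50
Step 5: 16-fold → factor 16
Overall dilution factor = 4 × 10 × 6 × 50 × 16 = 1.92 × 10^5
Stock = 0.00781 μM × 1.92 × 10^5 = 1500 μM = 1.50 mM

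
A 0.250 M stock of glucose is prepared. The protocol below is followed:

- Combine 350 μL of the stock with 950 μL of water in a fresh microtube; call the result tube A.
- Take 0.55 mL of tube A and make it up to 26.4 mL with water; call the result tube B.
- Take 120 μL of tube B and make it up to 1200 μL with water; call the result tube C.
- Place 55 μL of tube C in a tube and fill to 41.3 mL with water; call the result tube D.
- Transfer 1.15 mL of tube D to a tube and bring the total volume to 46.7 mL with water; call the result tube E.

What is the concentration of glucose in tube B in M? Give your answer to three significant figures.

Step 1: 350 μL + 950 μL = 1300 μL total → factor 1300/350 = 3.7143
Step 2: 0.55 mL brought to 26.4 mL → factor 26.4/0.55 = 48
Dilution factor through tube B = 3.7143 × 48 = 178.29
[tube B] = 0.250 M / 178.29 = 0.00140 M

0.00140 M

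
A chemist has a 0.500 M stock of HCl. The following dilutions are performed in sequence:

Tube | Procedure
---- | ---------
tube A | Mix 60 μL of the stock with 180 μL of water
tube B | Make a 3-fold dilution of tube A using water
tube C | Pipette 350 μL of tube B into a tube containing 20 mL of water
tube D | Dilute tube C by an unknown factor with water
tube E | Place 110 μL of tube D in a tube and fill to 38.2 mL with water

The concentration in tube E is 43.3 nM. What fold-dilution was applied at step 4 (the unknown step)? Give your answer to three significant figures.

47.7-fold

Step 1: 60 μL + 180 μL = 240 μL total → factor 240/60 = 4
Step 2: 3-fold → factor 3
Step 3: 350 μL + 20 mL = 20350 μL total → factor 20350/350 = 58.143
Step 4: unknown factor x
Step 5: 110 μL brought to 38.2 mL → factor 38200/110 = 347.27
Product of known-step factors = 2.423 × 10^5
Overall factor = 0.500 M / (43.3 nM) = 1.1547 × 10^7
x = 1.1547 × 10^7 / 2.423 × 10^5 = 47.7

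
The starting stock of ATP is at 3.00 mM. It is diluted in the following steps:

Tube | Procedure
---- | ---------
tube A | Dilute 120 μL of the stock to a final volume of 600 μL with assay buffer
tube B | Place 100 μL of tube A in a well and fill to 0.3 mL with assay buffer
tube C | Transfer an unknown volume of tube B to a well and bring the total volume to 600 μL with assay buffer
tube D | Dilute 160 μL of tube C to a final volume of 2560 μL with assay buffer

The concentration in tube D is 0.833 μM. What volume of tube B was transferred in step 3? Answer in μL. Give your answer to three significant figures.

40.0 μL

Step 1: 120 μL brought to 600 μL → factor 600/120 = 5
Step 2: 100 μL brought to 0.3 mL → factor 300/100 = 3
Step 3: v brought to 600 μL → factor = 600 μL/v
Step 4: 160 μL brought to 2560 μL → factor 2560/160 = 16
Product of known-step factors = 240
Overall factor = 3.00 mM / (0.833 μM) = 3601.4
Step-3 factor = 3601.4 / 240 = 15.006
v = 600 μL / 15.006 = 40.0 μL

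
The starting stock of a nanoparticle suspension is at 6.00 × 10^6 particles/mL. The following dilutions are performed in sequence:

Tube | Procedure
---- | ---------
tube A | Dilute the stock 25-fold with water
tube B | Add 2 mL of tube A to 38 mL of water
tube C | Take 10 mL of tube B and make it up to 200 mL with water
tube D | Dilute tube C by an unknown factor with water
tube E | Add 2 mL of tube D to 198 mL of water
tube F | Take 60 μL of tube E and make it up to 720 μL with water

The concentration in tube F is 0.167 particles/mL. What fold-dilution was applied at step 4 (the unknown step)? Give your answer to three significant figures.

2.99-fold

Step 1: 25-fold → factor 25
Step 2: 2 mL + 38 mL = 40 mL total → factor 40/2 = 20
Step 3: 10 mL brought to 200 mL → factor 200/10 = 20
Step 4: unknown factor x
Step 5: 2 mL + 198 mL = 200 mL total → factor 200/2 = 100
Step 6: 60 μL brought to 720 μL → factor 720/60 = 12
Product of known-step factors = 1.2 × 10^7
Overall factor = 6.00 × 10^6 particles/mL / (0.167 particles/mL) = 3.5928 × 10^7
x = 3.5928 × 10^7 / 1.2 × 10^7 = 2.99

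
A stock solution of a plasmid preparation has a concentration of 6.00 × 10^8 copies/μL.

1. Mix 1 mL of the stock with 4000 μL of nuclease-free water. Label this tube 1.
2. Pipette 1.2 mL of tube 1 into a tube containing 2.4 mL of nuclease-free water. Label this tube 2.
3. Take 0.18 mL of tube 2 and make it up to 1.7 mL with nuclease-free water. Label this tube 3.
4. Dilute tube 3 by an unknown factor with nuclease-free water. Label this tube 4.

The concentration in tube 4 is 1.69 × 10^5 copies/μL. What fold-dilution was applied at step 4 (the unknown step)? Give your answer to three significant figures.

Step 1: 1 mL + 4000 μL = 5 mL total → factor 5/1 = 5
Step 2: 1.2 mL + 2.4 mL = 3.6 mL total → factor 3.6/1.2 = 3
Step 3: 0.18 mL brought to 1.7 mL → factor 1.7/0.18 = 9.4444
Step 4: unknown factor x
Product of known-step factors = 141.67
Overall factor = 6.00 × 10^8 copies/μL / (1.69 × 10^5 copies/μL) = 3550.3
x = 3550.3 / 141.67 = 25.1

25.1-fold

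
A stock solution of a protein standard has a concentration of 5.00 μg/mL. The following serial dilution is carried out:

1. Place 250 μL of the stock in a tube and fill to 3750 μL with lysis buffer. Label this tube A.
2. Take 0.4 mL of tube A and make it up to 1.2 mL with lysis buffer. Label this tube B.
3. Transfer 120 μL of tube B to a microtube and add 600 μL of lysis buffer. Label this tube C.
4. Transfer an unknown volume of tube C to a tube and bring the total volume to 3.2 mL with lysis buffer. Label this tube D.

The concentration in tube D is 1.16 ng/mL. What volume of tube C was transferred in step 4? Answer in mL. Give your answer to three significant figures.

0.200 mL

Step 1: 250 μL brought to 3750 μL → factor 3750/250 = 15
Step 2: 0.4 mL brought to 1.2 mL → factor 1.2/0.4 = 3
Step 3: 120 μL + 600 μL = 720 μL total → factor 720/120 = 6
Step 4: v brought to 3.2 mL → factor = 3.2 mL/v
Product of known-step factors = 270
Overall factor = 5.00 μg/mL / (1.16 ng/mL) = 4310.3
Step-4 factor = 4310.3 / 270 = 15.964
v = 3.2 mL / 15.964 = 0.200 mL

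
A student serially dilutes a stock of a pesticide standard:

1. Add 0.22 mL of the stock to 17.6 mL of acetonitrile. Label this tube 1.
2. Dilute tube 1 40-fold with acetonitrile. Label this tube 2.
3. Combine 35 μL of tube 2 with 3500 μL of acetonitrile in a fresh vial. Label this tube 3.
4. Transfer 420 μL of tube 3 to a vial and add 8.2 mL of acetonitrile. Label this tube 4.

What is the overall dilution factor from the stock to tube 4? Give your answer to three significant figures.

Step 1: 0.22 mL + 17.6 mL = 17.82 mL total → factor 17.82/0.22 = 81
Step 2: 40-fold → factor 40
Step 3: 35 μL + 3500 μL = 3535 μL total → factor 3535/35 = 101
Step 4: 420 μL + 8.2 mL = 8620 μL total → factor 8620/420 = 20.524
Overall dilution factor = 81 × 40 × 101 × 20.524 = 6.7162 × 10^6

6.72 × 10^6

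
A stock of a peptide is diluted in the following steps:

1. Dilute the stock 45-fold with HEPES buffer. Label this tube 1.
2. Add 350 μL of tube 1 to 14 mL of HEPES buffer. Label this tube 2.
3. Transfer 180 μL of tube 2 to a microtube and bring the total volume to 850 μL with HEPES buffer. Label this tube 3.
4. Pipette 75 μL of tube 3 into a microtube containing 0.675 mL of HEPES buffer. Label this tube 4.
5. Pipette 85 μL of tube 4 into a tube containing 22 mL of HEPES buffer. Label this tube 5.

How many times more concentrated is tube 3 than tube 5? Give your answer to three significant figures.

Step 1: 45-fold → factor 45
Step 2: 350 μL + 14 mL = 14350 μL total → factor 14350/350 = 41
Step 3: 180 μL brought to 850 μL → factor 850/180 = 4.7222
Step 4: 75 μL + 0.675 mL = 750 μL total → factor 750/75 = 10
Step 5: 85 μL + 22 mL = 22085 μL total → factor 22085/85 = 259.82
Dilution factor to tube 3 = 8712.5; to tube 5 = 2.2637 × 10^7
[tube 3]/[tube 5] = (factor to tube 5)/(factor to tube 3) = 2.2637 × 10^7/8712.5 = 2.60 × 10^3

2.60 × 10^3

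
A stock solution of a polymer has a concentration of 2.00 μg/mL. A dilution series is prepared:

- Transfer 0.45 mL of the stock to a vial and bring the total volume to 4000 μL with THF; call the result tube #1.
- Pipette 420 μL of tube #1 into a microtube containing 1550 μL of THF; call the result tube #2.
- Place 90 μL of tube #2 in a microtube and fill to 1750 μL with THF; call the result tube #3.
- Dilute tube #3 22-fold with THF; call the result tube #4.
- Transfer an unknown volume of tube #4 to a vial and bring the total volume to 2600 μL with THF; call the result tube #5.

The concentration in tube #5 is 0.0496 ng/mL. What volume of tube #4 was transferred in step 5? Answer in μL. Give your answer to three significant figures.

Step 1: 0.45 mL brought to 4000 μL → factor 4/0.45 = 8.8889
Step 2: 420 μL + 1550 μL = 1970 μL total → factor 1970/420 = 4.6905
Step 3: 90 μL brought to 1750 μL → factor 1750/90 = 19.444
Step 4: 22-fold → factor 22
Step 5: v brought to 2600 μL → factor = 2600 μL/v
Product of known-step factors = 17835
Overall factor = 2.00 μg/mL / (0.0496 ng/mL) = 40323
Step-5 factor = 40323 / 17835 = 2.2608
v = 2600 μL / 2.2608 = 1.15 × 10^3 μL

1.15 × 10^3 μL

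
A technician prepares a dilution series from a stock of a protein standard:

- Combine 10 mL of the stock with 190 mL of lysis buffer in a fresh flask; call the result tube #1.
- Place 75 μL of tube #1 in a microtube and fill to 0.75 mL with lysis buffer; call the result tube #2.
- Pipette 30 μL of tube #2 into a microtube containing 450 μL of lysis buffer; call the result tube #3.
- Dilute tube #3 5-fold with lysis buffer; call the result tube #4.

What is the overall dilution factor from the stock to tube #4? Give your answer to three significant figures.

Step 1: 10 mL + 190 mL = 200 mL total → factor 200/10 = 20
Step 2: 75 μL brought to 0.75 mL → factor 750/75 = 10
Step 3: 30 μL + 450 μL = 480 μL total → factor 480/30 = 16
Step 4: 5-fold → factor 5
Overall dilution factor = 20 × 10 × 16 × 5 = 16000

1.60 × 10^4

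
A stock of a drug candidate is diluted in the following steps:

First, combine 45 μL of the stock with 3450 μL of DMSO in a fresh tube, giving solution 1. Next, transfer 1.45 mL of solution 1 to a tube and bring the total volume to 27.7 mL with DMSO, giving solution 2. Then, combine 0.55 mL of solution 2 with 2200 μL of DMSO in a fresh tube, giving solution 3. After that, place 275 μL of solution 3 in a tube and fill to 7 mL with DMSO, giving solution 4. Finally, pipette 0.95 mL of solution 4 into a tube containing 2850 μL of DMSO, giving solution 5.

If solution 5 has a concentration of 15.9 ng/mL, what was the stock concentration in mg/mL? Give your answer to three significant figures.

12.0 mg/mL

Step 1: 45 μL + 3450 μL = 3495 μL total → factor 3495/45 = 77.667
Step 2: 1.45 mL brought to 27.7 mL → factor 27.7/1.45 = 19.103
Step 3: 0.55 mL + 2200 μL = 2.75 mL total → factor 2.75/0.55 = 5
Step 4: 275 μL brought to 7 mL → factor 7000/275 = 25.455
Step 5: 0.95 mL + 2850 μL = 3.8 mL total → factor 3.8/0.95 = 4
Overall dilution factor = 77.667 × 19.103 × 5 × 25.455 × 4 = 7.5534 × 10^5
Stock = 15.9 ng/mL × 7.5534 × 10^5 = 1.201 × 10^7 ng/mL = 12.0 mg/mL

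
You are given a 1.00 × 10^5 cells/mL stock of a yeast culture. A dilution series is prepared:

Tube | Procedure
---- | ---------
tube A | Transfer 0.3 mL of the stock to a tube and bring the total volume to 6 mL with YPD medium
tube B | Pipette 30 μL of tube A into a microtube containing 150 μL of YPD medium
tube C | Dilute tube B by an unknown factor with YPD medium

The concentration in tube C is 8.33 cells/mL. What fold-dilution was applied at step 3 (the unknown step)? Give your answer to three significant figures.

100-fold

Step 1: 0.3 mL brought to 6 mL → factor 6/0.3 = 20
Step 2: 30 μL + 150 μL = 180 μL total → factor 180/30 = 6
Step 3: unknown factor x
Product of known-step factors = 120
Overall factor = 1.00 × 10^5 cells/mL / (8.33 cells/mL) = 12005
x = 12005 / 120 = 100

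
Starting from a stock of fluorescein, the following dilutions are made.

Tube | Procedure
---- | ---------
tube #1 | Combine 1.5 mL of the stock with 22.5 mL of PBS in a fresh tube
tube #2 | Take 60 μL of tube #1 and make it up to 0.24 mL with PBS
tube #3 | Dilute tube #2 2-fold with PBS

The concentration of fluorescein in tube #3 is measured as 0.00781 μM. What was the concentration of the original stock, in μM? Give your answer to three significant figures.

1.00 μM

Step 1: 1.5 mL + 22.5 mL = 24 mL total → factor 24/1.5 = 16
Step 2: 60 μL brought to 0.24 mL → factor 240/60 = 4
Step 3: 2-fold → factor 2
Overall dilution factor = 16 × 4 × 2 = 128
Stock = 0.00781 μM × 128 = 1.00 μM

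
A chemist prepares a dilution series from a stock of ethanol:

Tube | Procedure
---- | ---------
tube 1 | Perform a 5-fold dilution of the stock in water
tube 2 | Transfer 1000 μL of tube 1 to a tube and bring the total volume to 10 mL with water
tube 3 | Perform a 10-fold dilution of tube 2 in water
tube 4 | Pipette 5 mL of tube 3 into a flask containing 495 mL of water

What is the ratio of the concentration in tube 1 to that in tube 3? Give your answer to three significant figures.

100

Step 1: 5-fold → factor 5
Step 2: 1000 μL brought to 10 mL → factor 10000/1000 = 10
Step 3: 10-fold → factor 10
Dilution factor to tube 1 = 5; to tube 3 = 500
[tube 1]/[tube 3] = (factor to tube 3)/(factor to tube 1) = 500/5 = 100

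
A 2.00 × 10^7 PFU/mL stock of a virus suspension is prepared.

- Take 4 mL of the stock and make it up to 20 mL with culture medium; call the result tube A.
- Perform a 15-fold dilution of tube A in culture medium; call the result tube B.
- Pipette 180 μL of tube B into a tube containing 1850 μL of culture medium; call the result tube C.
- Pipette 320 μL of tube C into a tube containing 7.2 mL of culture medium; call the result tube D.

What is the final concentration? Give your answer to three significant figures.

Step 1: 4 mL brought to 20 mL → factor 20/4 = 5
Step 2: 15-fold → factor 15
Step 3: 180 μL + 1850 μL = 2030 μL total → factor 2030/180 = 11.278
Step 4: 320 μL + 7.2 mL = 7520 μL total → factor 7520/320 = 23.5
Overall dilution factor = 5 × 15 × 11.278 × 23.5 = 19877
Final = 2.00 × 10^7 PFU/mL / 19877 = 1.01 × 10^3 PFU/mL

1.01 × 10^3 PFU/mL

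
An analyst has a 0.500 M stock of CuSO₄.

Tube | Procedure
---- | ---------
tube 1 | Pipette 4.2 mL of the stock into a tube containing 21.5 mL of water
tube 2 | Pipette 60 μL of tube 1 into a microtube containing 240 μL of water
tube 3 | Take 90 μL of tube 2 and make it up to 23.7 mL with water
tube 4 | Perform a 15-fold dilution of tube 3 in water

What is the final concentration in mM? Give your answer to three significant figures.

Step 1: 4.2 mL + 21.5 mL = 25.7 mL total → factor 25.7/4.2 = 6.119
Step 2: 60 μL + 240 μL = 300 μL total → factor 300/60 = 5
Step 3: 90 μL brought to 23.7 mL → factor 23700/90 = 263.33
Step 4: 15-fold → factor 15
Overall dilution factor = 6.119 × 5 × 263.33 × 15 = 1.2085 × 10^5
Final = 0.500 M / 1.2085 × 10^5 = 4.137 × 10^-6 M = 0.00414 mM

0.00414 mM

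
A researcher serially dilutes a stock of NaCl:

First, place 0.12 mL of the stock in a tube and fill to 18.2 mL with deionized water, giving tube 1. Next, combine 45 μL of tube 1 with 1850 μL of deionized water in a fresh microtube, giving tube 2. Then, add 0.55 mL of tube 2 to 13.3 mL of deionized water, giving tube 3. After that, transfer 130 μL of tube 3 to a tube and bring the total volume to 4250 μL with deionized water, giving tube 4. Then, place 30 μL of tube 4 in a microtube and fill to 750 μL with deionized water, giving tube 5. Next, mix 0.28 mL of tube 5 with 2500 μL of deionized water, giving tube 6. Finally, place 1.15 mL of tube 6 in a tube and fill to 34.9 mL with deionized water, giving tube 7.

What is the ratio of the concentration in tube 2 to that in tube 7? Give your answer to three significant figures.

6.20 × 10^6

Step 1: 0.12 mL brought to 18.2 mL → factor 18.2/0.12 = 151.67
Step 2: 45 μL + 1850 μL = 1895 μL total → factor 1895/45 = 42.111
Step 3: 0.55 mL + 13.3 mL = 13.85 mL total → factor 13.85/0.55 = 25.182
Step 4: 130 μL brought to 4250 μL → factor 4250/130 = 32.692
Step 5: 30 μL brought to 750 μL → factor 750/30 = 25
Step 6: 0.28 mL + 2500 μL = 2.78 mL total → factor 2.78/0.28 = 9.9286
Step 7: 1.15 mL brought to 34.9 mL → factor 34.9/1.15 = 30.348
Dilution factor to tube 2 = 6386.9; to tube 7 = 3.9607 × 10^10
[tube 2]/[tube 7] = (factor to tube 7)/(factor to tube 2) = 3.9607 × 10^10/6386.9 = 6.20 × 10^6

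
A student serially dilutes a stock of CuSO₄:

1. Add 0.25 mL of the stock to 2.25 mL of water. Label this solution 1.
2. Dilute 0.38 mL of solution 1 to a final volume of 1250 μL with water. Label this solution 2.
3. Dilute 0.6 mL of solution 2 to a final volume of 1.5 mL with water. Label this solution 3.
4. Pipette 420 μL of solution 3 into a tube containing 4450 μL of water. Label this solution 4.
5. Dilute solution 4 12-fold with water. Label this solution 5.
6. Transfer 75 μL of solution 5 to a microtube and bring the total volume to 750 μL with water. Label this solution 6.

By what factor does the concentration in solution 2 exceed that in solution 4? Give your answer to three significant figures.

29.0

Step 1: 0.25 mL + 2.25 mL = 2.5 mL total → factor 2.5/0.25 = 10
Step 2: 0.38 mL brought to 1250 μL → factor 1.25/0.38 = 3.2895
Step 3: 0.6 mL brought to 1.5 mL → factor 1.5/0.6 = 2.5
Step 4: 420 μL + 4450 μL = 4870 μL total → factor 4870/420 = 11.595
Dilution factor to solution 2 = 32.895; to solution 4 = 953.56
[solution 2]/[solution 4] = (factor to solution 4)/(factor to solution 2) = 953.56/32.895 = 29.0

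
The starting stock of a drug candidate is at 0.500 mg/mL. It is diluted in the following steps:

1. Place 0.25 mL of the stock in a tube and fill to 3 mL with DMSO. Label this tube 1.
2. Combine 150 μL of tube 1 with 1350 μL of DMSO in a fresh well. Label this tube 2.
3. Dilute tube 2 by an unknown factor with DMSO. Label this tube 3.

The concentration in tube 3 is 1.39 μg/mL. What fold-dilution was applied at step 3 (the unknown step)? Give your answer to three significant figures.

Step 1: 0.25 mL brought to 3 mL → factor 3/0.25 = 12
Step 2: 150 μL + 1350 μL = 1500 μL total → factor 1500/150 = 10
Step 3: unknown factor x
Product of known-step factors = 120
Overall factor = 0.500 mg/mL / (1.39 μg/mL) = 359.71
x = 359.71 / 120 = 3.00

3.00-fold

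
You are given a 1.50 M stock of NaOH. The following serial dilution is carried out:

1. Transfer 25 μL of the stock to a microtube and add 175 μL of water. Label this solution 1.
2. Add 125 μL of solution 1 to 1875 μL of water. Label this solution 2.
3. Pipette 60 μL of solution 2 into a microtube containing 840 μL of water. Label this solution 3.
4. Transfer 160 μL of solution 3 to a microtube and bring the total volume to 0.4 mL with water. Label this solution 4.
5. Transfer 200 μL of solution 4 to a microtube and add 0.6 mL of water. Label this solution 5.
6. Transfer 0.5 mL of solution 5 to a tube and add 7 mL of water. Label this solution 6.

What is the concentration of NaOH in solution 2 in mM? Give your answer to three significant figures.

11.7 mM

Step 1: 25 μL + 175 μL = 200 μL total → factor 200/25 = 8
Step 2: 125 μL + 1875 μL = 2000 μL total → factor 2000/125 = 16
Dilution factor through solution 2 = 8 × 16 = 128
[solution 2] = 1.50 M / 128 = 0.01172 M = 11.7 mM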